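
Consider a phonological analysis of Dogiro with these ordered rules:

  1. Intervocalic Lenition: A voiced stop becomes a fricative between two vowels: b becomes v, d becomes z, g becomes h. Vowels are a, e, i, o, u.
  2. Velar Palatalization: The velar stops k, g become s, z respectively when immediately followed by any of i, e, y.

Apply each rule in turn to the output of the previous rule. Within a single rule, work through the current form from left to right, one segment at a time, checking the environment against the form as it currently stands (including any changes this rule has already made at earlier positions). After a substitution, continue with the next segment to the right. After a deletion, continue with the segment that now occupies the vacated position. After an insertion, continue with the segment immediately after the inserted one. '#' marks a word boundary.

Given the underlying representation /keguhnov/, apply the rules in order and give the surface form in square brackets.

[sehuhnov]

1 Intervocalic Lenition: [keguhnov] → [kehuhnov]
2 Velar Palatalization: [kehuhnov] → [sehuhnov]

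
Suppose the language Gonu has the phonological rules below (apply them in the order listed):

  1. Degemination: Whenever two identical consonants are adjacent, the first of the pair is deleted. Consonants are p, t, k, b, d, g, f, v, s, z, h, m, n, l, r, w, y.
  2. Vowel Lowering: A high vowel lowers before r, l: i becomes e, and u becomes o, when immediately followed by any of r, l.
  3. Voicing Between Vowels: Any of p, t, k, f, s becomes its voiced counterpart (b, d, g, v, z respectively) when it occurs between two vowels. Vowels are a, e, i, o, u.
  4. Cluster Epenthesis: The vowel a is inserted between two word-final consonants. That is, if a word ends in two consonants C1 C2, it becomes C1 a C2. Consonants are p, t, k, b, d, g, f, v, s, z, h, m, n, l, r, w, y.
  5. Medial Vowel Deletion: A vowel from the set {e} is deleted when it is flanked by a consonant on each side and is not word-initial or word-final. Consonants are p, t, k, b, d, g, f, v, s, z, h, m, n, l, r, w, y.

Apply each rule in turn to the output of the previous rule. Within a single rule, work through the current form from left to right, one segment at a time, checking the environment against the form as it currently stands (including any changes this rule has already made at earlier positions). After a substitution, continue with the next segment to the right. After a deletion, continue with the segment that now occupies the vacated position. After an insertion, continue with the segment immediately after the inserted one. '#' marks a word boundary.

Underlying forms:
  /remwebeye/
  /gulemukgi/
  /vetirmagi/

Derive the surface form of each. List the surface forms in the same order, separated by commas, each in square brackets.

[rmwbye], [golmukgi], [vdrmagi]

/remwebeye/:
  1 Degemination: no change — [remwebeye]
  2 Vowel Lowering: no change — [remwebeye]
  3 Voicing Between Vowels: no change — [remwebeye]
  4 Cluster Epenthesis: no change — [remwebeye]
  5 Medial Vowel Deletion: [remwebeye] → [rmwbye]
/gulemukgi/:
  1 Degemination: no change — [gulemukgi]
  2 Vowel Lowering: [gulemukgi] → [golemukgi]
  3 Voicing Between Vowels: no change — [golemukgi]
  4 Cluster Epenthesis: no change — [golemukgi]
  5 Medial Vowel Deletion: [golemukgi] → [golmukgi]
/vetirmagi/:
  1 Degemination: no change — [vetirmagi]
  2 Vowel Lowering: [vetirmagi] → [vetermagi]
  3 Voicing Between Vowels: [vetermagi] → [vedermagi]
  4 Cluster Epenthesis: no change — [vedermagi]
  5 Medial Vowel Deletion: [vedermagi] → [vdrmagi]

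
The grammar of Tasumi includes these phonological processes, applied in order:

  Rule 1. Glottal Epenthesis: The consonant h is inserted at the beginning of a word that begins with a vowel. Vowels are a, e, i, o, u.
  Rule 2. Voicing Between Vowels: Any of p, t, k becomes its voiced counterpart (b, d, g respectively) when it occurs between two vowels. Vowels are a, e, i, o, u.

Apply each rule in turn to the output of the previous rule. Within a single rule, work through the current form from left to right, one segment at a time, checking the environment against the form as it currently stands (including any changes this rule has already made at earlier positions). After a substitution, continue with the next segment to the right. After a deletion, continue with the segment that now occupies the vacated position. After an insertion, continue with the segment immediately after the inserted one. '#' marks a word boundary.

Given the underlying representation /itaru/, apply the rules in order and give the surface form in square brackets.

[hidaru]

Rule 1 Glottal Epenthesis: [itaru] → [hitaru]
Rule 2 Voicing Between Vowels: [hitaru] → [hidaru]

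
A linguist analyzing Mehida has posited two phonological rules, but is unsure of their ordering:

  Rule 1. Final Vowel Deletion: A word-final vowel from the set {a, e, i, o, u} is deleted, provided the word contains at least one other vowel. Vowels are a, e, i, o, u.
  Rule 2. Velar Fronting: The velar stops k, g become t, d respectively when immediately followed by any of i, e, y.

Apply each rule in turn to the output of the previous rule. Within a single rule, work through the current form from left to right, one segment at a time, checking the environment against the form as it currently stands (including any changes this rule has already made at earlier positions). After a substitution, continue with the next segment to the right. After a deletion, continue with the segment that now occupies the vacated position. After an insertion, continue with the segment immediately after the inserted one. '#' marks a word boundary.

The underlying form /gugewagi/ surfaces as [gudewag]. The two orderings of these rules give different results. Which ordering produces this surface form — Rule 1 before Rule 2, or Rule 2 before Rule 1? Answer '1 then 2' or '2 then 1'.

1 then 2

Order 1 then 2:
  1 Final Vowel Deletion: [gugewagi] → [gugewag]
  2 Velar Fronting: [gugewag] → [gudewag]
  result: [gudewag]
Order 2 then 1:
  2 Velar Fronting: [gugewagi] → [gudewadi]
  1 Final Vowel Deletion: [gudewadi] → [gudewad]
  result: [gudewad]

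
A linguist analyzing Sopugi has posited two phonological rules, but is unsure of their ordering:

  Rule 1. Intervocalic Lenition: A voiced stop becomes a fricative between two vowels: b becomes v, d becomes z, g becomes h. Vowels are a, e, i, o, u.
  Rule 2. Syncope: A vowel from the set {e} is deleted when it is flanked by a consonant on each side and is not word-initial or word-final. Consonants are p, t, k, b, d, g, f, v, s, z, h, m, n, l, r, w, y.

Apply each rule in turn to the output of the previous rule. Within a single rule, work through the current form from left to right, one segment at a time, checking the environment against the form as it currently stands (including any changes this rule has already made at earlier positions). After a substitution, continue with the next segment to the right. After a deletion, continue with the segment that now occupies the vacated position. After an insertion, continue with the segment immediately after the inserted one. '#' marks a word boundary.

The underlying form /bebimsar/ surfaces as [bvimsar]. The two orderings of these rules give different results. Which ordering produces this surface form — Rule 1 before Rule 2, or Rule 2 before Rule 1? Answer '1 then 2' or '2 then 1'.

1 then 2

Order 1 then 2:
  1 Intervocalic Lenition: [bebimsar] → [bevimsar]
  2 Syncope: [bevimsar] → [bvimsar]
  result: [bvimsar]
Order 2 then 1:
  2 Syncope: [bebimsar] → [bbimsar]
  1 Intervocalic Lenition: no change — [bbimsar]
  result: [bbimsar]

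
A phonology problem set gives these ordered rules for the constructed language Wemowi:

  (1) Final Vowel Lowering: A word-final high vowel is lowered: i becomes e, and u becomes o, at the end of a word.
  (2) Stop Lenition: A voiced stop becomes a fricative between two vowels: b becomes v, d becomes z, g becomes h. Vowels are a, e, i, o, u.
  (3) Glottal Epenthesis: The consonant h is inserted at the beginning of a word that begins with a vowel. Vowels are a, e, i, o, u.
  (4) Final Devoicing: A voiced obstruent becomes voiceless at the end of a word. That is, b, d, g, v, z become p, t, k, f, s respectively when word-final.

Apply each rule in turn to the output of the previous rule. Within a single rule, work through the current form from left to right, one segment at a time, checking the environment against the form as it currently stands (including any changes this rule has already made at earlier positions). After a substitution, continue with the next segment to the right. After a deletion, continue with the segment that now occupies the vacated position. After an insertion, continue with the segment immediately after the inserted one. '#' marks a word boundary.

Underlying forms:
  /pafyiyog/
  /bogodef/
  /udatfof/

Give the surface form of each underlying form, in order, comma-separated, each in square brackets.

[pafyiyok], [bohozef], [huzatfof]

/pafyiyog/:
  (1) Final Vowel Lowering: no change — [pafyiyog]
  (2) Stop Lenition: no change — [pafyiyog]
  (3) Glottal Epenthesis: no change — [pafyiyog]
  (4) Final Devoicing: [pafyiyog] → [pafyiyok]
/bogodef/:
  (1) Final Vowel Lowering: no change — [bogodef]
  (2) Stop Lenition: [bogodef] → [bohozef]
  (3) Glottal Epenthesis: no change — [bohozef]
  (4) Final Devoicing: no change — [bohozef]
/udatfof/:
  (1) Final Vowel Lowering: no change — [udatfof]
  (2) Stop Lenition: [udatfof] → [uzatfof]
  (3) Glottal Epenthesis: [uzatfof] → [huzatfof]
  (4) Final Devoicing: no change — [huzatfof]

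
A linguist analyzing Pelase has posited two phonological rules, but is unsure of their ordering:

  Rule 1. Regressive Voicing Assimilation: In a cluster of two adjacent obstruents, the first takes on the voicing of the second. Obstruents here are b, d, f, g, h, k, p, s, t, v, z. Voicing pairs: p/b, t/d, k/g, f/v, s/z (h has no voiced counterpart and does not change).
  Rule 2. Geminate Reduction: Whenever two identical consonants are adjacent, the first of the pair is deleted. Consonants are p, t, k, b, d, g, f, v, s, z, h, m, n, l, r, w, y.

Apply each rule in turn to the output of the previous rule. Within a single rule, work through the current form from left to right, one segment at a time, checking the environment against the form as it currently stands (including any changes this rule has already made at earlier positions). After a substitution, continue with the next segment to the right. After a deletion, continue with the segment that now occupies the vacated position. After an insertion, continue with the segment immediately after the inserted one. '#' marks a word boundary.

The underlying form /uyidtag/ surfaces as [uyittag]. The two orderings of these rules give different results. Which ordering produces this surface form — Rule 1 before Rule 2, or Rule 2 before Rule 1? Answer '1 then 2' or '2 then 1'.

2 then 1

Order 1 then 2:
  1 Regressive Voicing Assimilation: [uyidtag] → [uyittag]
  2 Geminate Reduction: [uyittag] → [uyitag]
  result: [uyitag]
Order 2 then 1:
  2 Geminate Reduction: no change — [uyidtag]
  1 Regressive Voicing Assimilation: [uyidtag] → [uyittag]
  result: [uyittag]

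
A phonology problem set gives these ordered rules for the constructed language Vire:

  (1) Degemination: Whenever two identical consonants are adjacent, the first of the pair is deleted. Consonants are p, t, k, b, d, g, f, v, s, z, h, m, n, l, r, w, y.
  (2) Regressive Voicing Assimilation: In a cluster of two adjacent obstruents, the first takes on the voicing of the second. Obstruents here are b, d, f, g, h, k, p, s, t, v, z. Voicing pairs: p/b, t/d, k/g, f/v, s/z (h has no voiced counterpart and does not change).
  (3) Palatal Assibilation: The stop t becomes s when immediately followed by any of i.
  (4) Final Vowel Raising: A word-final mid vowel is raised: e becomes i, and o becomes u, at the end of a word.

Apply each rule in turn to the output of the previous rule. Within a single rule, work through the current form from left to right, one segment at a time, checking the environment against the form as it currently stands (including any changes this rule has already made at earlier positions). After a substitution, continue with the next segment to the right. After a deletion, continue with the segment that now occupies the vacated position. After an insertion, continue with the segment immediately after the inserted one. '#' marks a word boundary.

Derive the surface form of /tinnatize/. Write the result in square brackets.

(1) Degemination: [tinnatize] → [tinatize]
(2) Regressive Voicing Assimilation: no change — [tinatize]
(3) Palatal Assibilation: [tinatize] → [sinasize]
(4) Final Vowel Raising: [sinasize] → [sinasizi]

[sinasizi]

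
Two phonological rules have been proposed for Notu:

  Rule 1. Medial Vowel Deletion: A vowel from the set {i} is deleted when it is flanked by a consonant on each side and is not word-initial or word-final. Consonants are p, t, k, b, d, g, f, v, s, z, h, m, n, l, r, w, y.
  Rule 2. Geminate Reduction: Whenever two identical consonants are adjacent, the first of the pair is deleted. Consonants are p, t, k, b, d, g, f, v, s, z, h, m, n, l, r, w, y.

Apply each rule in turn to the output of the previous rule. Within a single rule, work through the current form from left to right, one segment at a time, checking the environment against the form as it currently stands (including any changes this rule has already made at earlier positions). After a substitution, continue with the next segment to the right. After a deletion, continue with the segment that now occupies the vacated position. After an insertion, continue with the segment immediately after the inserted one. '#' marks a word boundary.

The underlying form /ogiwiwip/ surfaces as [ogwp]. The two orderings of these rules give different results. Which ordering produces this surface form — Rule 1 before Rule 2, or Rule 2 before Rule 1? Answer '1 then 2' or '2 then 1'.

1 then 2

Order 1 then 2:
  1 Medial Vowel Deletion: [ogiwiwip] → [ogwwp]
  2 Geminate Reduction: [ogwwp] → [ogwp]
  result: [ogwp]
Order 2 then 1:
  2 Geminate Reduction: no change — [ogiwiwip]
  1 Medial Vowel Deletion: [ogiwiwip] → [ogwwp]
  result: [ogwwp]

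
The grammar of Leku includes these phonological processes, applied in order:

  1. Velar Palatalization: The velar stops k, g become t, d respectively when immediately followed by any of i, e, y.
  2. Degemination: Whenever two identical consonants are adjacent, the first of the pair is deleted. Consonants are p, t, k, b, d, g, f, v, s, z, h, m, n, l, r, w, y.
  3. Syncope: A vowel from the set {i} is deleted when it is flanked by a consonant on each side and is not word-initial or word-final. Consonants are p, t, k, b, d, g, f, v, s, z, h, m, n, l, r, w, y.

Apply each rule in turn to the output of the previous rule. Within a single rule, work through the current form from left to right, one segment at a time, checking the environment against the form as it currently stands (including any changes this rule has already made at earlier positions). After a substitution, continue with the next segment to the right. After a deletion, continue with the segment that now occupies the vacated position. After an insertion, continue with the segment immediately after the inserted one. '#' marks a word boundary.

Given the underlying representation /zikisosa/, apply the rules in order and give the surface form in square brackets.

1 Velar Palatalization: [zikisosa] → [zitisosa]
2 Degemination: no change — [zitisosa]
3 Syncope: [zitisosa] → [ztsosa]

[ztsosa]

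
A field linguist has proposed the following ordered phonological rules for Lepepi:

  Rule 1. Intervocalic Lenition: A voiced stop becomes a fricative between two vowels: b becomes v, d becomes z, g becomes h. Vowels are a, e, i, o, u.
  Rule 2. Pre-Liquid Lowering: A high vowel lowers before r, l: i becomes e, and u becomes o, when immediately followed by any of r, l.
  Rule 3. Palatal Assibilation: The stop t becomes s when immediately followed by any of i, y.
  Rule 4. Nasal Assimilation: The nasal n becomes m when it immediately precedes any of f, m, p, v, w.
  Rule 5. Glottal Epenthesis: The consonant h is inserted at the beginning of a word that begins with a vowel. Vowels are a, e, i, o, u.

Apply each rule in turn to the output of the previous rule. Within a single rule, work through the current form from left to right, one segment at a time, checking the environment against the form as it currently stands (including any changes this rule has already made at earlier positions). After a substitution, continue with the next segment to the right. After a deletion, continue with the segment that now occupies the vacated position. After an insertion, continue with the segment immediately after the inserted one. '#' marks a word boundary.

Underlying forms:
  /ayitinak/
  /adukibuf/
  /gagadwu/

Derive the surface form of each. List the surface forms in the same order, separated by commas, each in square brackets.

/ayitinak/:
  Rule 1 Intervocalic Lenition: no change — [ayitinak]
  Rule 2 Pre-Liquid Lowering: no change — [ayitinak]
  Rule 3 Palatal Assibilation: [ayitinak] → [ayisinak]
  Rule 4 Nasal Assimilation: no change — [ayisinak]
  Rule 5 Glottal Epenthesis: [ayisinak] → [hayisinak]
/adukibuf/:
  Rule 1 Intervocalic Lenition: [adukibuf] → [azukivuf]
  Rule 2 Pre-Liquid Lowering: no change — [azukivuf]
  Rule 3 Palatal Assibilation: no change — [azukivuf]
  Rule 4 Nasal Assimilation: no change — [azukivuf]
  Rule 5 Glottal Epenthesis: [azukivuf] → [hazukivuf]
/gagadwu/:
  Rule 1 Intervocalic Lenition: [gagadwu] → [gahadwu]
  Rule 2 Pre-Liquid Lowering: no change — [gahadwu]
  Rule 3 Palatal Assibilation: no change — [gahadwu]
  Rule 4 Nasal Assimilation: no change — [gahadwu]
  Rule 5 Glottal Epenthesis: no change — [gahadwu]

[hayisinak], [hazukivuf], [gahadwu]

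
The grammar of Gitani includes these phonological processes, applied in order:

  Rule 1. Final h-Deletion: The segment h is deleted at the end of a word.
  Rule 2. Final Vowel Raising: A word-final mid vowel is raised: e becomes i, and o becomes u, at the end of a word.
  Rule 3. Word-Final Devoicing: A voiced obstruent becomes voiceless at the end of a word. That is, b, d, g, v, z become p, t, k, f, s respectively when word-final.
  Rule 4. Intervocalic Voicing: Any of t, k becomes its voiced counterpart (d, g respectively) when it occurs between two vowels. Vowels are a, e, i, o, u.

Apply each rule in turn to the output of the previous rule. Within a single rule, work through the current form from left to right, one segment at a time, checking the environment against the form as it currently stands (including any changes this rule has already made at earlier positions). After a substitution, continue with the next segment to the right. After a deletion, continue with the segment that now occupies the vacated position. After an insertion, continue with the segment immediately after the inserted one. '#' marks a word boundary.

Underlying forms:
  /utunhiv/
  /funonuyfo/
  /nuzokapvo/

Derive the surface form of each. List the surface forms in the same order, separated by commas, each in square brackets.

/utunhiv/:
  Rule 1 Final h-Deletion: no change — [utunhiv]
  Rule 2 Final Vowel Raising: no change — [utunhiv]
  Rule 3 Word-Final Devoicing: [utunhiv] → [utunhif]
  Rule 4 Intervocalic Voicing: [utunhif] → [udunhif]
/funonuyfo/:
  Rule 1 Final h-Deletion: no change — [funonuyfo]
  Rule 2 Final Vowel Raising: [funonuyfo] → [funonuyfu]
  Rule 3 Word-Final Devoicing: no change — [funonuyfu]
  Rule 4 Intervocalic Voicing: no change — [funonuyfu]
/nuzokapvo/:
  Rule 1 Final h-Deletion: no change — [nuzokapvo]
  Rule 2 Final Vowel Raising: [nuzokapvo] → [nuzokapvu]
  Rule 3 Word-Final Devoicing: no change — [nuzokapvu]
  Rule 4 Intervocalic Voicing: [nuzokapvu] → [nuzogapvu]

[udunhif], [funonuyfu], [nuzogapvu]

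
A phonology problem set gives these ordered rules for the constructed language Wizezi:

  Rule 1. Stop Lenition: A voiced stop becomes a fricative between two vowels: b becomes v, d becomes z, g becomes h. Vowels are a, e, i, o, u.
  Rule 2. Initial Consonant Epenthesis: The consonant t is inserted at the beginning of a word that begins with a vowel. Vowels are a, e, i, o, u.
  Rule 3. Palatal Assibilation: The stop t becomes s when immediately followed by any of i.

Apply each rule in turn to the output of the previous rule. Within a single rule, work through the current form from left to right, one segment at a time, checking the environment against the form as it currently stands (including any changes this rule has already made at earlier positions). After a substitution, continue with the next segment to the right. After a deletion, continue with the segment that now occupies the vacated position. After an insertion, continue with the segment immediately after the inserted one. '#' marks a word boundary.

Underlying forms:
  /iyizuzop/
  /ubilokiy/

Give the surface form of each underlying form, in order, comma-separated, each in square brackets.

[siyizuzop], [tuvilokiy]

/iyizuzop/:
  Rule 1 Stop Lenition: no change — [iyizuzop]
  Rule 2 Initial Consonant Epenthesis: [iyizuzop] → [tiyizuzop]
  Rule 3 Palatal Assibilation: [tiyizuzop] → [siyizuzop]
/ubilokiy/:
  Rule 1 Stop Lenition: [ubilokiy] → [uvilokiy]
  Rule 2 Initial Consonant Epenthesis: [uvilokiy] → [tuvilokiy]
  Rule 3 Palatal Assibilation: no change — [tuvilokiy]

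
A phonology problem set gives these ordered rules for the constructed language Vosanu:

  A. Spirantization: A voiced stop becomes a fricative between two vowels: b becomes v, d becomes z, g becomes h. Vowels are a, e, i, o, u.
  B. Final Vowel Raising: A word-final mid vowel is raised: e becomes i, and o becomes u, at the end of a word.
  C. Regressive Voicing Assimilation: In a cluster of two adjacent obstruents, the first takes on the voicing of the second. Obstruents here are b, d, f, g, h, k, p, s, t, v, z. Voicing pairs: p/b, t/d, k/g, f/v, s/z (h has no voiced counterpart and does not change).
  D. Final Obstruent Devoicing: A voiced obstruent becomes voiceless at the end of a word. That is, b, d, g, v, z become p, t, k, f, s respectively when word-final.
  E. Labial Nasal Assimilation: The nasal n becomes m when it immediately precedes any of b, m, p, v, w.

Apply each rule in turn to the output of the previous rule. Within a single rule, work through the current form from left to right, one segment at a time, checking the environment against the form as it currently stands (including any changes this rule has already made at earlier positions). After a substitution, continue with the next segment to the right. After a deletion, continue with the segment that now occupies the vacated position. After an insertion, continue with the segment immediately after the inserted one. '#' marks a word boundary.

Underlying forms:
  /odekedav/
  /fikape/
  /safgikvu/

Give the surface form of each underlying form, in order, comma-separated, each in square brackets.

[ozekezaf], [fikapi], [savgigvu]

/odekedav/:
  A Spirantization: [odekedav] → [ozekezav]
  B Final Vowel Raising: no change — [ozekezav]
  C Regressive Voicing Assimilation: no change — [ozekezav]
  D Final Obstruent Devoicing: [ozekezav] → [ozekezaf]
  E Labial Nasal Assimilation: no change — [ozekezaf]
/fikape/:
  A Spirantization: no change — [fikape]
  B Final Vowel Raising: [fikape] → [fikapi]
  C Regressive Voicing Assimilation: no change — [fikapi]
  D Final Obstruent Devoicing: no change — [fikapi]
  E Labial Nasal Assimilation: no change — [fikapi]
/safgikvu/:
  A Spirantization: no change — [safgikvu]
  B Final Vowel Raising: no change — [safgikvu]
  C Regressive Voicing Assimilation: [safgikvu] → [savgigvu]
  D Final Obstruent Devoicing: no change — [savgigvu]
  E Labial Nasal Assimilation: no change — [savgigvu]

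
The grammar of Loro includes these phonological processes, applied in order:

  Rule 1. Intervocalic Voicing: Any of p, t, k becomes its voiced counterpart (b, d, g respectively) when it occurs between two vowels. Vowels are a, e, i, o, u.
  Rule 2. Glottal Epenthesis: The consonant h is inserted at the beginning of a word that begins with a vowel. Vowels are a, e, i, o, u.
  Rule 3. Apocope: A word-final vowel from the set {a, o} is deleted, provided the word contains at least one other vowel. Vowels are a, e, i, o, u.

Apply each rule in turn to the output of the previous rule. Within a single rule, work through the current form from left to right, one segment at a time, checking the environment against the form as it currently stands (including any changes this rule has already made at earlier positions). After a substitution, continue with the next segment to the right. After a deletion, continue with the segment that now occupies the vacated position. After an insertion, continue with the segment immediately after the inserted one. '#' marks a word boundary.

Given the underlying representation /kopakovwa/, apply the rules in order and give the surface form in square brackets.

[kobagovw]

Rule 1 Intervocalic Voicing: [kopakovwa] → [kobagovwa]
Rule 2 Glottal Epenthesis: no change — [kobagovwa]
Rule 3 Apocope: [kobagovwa] → [kobagovw]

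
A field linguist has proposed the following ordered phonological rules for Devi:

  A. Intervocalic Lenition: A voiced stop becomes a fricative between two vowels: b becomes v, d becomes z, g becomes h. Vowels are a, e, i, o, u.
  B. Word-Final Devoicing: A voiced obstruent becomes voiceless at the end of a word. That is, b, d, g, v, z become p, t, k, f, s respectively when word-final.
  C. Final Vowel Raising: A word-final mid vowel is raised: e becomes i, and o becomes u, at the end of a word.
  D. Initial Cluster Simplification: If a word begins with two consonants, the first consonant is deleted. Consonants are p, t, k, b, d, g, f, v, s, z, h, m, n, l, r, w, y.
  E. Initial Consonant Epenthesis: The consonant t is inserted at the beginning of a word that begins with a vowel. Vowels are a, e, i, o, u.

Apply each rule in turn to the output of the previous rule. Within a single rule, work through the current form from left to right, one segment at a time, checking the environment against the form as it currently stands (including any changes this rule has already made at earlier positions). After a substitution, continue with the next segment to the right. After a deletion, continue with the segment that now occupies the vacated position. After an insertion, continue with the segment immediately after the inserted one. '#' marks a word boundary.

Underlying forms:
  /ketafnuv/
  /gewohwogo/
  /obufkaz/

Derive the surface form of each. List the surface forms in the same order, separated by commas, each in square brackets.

/ketafnuv/:
  A Intervocalic Lenition: no change — [ketafnuv]
  B Word-Final Devoicing: [ketafnuv] → [ketafnuf]
  C Final Vowel Raising: no change — [ketafnuf]
  D Initial Cluster Simplification: no change — [ketafnuf]
  E Initial Consonant Epenthesis: no change — [ketafnuf]
/gewohwogo/:
  A Intervocalic Lenition: [gewohwogo] → [gewohwoho]
  B Word-Final Devoicing: no change — [gewohwoho]
  C Final Vowel Raising: [gewohwoho] → [gewohwohu]
  D Initial Cluster Simplification: no change — [gewohwohu]
  E Initial Consonant Epenthesis: no change — [gewohwohu]
/obufkaz/:
  A Intervocalic Lenition: [obufkaz] → [ovufkaz]
  B Word-Final Devoicing: [ovufkaz] → [ovufkas]
  C Final Vowel Raising: no change — [ovufkas]
  D Initial Cluster Simplification: no change — [ovufkas]
  E Initial Consonant Epenthesis: [ovufkas] → [tovufkas]

[ketafnuf], [gewohwohu], [tovufkas]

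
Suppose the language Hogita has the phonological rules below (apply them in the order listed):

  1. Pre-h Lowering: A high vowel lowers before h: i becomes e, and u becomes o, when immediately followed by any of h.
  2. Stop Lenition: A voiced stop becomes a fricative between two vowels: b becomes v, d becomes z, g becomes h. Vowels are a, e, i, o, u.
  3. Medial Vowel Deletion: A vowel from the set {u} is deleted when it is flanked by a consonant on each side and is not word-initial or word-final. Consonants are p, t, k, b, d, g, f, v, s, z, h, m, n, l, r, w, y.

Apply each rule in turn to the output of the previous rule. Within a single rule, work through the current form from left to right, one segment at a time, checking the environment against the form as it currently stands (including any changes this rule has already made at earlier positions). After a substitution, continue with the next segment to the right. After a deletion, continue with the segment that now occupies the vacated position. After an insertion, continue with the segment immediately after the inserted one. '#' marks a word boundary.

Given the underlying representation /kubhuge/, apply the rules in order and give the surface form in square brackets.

1 Pre-h Lowering: no change — [kubhuge]
2 Stop Lenition: [kubhuge] → [kubhuhe]
3 Medial Vowel Deletion: [kubhuhe] → [kbhhe]

[kbhhe]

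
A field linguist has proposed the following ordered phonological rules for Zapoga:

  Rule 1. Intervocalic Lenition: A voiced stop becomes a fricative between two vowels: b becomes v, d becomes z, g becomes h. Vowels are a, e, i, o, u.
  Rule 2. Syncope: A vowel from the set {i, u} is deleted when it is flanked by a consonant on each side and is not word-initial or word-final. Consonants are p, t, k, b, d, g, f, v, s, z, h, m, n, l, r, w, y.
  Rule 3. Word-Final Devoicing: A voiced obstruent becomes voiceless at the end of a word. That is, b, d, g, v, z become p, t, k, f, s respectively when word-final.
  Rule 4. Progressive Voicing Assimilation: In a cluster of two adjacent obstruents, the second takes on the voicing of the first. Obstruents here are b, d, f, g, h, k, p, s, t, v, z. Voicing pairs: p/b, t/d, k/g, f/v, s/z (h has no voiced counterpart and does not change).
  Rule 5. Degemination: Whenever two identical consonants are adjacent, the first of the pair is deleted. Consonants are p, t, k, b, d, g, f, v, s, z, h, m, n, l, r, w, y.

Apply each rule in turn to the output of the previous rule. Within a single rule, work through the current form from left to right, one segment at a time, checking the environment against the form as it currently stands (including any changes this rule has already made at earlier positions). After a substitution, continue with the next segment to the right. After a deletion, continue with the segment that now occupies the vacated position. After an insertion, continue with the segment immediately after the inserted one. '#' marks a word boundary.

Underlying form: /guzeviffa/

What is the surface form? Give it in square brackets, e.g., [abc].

Rule 1 Intervocalic Lenition: no change — [guzeviffa]
Rule 2 Syncope: [guzeviffa] → [gzevffa]
Rule 3 Word-Final Devoicing: no change — [gzevffa]
Rule 4 Progressive Voicing Assimilation: [gzevffa] → [gzevvva]
Rule 5 Degemination: [gzevvva] → [gzeva]

[gzeva]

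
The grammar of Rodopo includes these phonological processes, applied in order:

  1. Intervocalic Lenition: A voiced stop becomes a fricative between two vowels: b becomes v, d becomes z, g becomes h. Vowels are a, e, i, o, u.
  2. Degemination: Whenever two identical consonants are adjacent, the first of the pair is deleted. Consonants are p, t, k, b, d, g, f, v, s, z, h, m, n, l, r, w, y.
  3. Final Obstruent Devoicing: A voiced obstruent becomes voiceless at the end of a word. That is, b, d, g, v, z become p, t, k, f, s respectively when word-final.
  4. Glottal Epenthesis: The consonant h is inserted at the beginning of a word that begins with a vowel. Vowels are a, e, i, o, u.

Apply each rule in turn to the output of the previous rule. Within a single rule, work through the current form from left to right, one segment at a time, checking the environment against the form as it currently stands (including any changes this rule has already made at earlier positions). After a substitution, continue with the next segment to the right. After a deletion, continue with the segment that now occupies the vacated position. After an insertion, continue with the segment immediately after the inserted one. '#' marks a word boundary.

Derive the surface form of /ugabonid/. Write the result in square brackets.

1 Intervocalic Lenition: [ugabonid] → [uhavonid]
2 Degemination: no change — [uhavonid]
3 Final Obstruent Devoicing: [uhavonid] → [uhavonit]
4 Glottal Epenthesis: [uhavonit] → [huhavonit]

[huhavonit]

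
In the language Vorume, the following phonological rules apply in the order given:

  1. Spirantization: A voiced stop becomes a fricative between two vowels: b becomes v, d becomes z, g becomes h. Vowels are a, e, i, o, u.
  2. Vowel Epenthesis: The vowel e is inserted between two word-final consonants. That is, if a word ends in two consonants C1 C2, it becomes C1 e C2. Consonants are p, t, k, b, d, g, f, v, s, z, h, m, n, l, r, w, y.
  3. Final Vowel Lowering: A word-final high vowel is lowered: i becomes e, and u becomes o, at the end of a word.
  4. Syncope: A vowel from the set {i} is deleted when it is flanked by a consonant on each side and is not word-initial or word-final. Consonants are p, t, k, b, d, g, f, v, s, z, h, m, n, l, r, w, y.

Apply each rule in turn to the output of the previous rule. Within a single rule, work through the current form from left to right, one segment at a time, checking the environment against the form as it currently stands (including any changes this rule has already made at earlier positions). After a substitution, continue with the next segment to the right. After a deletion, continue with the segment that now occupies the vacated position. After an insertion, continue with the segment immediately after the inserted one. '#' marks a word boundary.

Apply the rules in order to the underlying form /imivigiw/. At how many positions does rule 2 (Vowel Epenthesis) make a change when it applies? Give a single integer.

0

1 Spirantization: [imivigiw] → [imivihiw]
2 Vowel Epenthesis: no change — [imivihiw]
3 Final Vowel Lowering: no change — [imivihiw]
4 Syncope: [imivihiw] → [imvhw]
Rule 2 changed 0 position(s).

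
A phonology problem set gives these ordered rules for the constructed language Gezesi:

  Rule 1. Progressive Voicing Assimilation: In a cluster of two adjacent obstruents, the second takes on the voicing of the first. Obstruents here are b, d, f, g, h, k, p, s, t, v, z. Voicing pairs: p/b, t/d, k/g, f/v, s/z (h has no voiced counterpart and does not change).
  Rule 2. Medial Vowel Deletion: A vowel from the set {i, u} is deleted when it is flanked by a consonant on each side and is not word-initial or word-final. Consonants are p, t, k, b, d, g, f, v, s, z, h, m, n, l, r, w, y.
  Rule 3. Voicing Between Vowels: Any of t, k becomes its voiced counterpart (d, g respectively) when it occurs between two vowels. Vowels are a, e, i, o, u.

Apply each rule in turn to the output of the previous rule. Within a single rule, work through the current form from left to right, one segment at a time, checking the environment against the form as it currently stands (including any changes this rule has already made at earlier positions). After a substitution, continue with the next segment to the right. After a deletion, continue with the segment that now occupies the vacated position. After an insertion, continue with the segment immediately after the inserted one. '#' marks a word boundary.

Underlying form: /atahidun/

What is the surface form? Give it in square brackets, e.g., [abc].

Rule 1 Progressive Voicing Assimilation: no change — [atahidun]
Rule 2 Medial Vowel Deletion: [atahidun] → [atahdn]
Rule 3 Voicing Between Vowels: [atahdn] → [adahdn]

[adahdn]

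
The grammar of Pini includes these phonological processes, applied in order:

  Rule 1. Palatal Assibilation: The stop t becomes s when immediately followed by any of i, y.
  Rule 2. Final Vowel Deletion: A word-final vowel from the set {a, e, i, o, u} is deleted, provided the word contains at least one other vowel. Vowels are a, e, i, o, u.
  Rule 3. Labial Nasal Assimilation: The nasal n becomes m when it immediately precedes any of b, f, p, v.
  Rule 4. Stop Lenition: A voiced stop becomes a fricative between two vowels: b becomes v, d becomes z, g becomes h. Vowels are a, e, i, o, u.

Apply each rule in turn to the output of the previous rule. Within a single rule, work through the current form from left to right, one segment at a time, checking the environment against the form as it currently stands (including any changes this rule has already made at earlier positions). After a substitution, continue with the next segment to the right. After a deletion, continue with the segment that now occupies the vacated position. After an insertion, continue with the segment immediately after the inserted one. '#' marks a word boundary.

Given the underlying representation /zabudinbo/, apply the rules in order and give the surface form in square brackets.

[zavuzimb]

Rule 1 Palatal Assibilation: no change — [zabudinbo]
Rule 2 Final Vowel Deletion: [zabudinbo] → [zabudinb]
Rule 3 Labial Nasal Assimilation: [zabudinb] → [zabudimb]
Rule 4 Stop Lenition: [zabudimb] → [zavuzimb]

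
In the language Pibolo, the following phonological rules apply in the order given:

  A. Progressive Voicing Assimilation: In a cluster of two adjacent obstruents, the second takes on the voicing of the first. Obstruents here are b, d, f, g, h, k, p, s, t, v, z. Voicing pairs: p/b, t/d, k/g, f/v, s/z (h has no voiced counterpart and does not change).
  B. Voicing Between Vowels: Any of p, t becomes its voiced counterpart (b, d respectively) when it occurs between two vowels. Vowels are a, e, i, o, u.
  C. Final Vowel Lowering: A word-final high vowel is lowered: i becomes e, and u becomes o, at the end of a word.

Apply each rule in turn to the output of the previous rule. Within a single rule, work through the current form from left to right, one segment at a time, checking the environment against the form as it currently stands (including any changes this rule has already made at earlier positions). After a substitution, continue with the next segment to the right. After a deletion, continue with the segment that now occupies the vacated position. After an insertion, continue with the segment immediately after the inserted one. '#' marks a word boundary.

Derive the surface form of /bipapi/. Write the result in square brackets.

[bibabe]

A Progressive Voicing Assimilation: no change — [bipapi]
B Voicing Between Vowels: [bipapi] → [bibabi]
C Final Vowel Lowering: [bibabi] → [bibabe]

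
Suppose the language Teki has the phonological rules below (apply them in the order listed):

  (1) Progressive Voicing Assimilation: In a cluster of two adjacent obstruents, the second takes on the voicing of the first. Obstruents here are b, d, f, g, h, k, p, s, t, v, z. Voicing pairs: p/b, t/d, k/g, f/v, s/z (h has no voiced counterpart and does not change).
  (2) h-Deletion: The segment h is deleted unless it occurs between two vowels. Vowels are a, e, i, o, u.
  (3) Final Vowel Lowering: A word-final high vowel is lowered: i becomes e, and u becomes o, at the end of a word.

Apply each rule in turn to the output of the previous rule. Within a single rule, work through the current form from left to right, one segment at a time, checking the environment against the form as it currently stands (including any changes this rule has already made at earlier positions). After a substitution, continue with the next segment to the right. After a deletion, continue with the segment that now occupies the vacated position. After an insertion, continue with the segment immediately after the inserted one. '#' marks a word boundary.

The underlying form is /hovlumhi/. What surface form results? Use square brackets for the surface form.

(1) Progressive Voicing Assimilation: no change — [hovlumhi]
(2) h-Deletion: [hovlumhi] → [ovlumi]
(3) Final Vowel Lowering: [ovlumi] → [ovlume]

[ovlume]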